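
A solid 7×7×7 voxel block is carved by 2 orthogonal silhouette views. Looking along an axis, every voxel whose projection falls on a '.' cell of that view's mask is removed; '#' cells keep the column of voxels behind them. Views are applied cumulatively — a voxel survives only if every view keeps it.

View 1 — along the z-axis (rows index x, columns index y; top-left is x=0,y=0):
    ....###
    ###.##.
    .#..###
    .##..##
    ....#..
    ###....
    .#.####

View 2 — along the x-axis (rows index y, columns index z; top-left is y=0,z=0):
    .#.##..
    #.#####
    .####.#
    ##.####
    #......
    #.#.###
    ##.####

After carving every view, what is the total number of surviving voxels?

before carving: 343 voxels (7×7×7)
step 1: project along z, AND mask (25/49) → |grid| = 175
step 2: project along x, AND mask (32/49) → |grid| = 111

voxel count = 111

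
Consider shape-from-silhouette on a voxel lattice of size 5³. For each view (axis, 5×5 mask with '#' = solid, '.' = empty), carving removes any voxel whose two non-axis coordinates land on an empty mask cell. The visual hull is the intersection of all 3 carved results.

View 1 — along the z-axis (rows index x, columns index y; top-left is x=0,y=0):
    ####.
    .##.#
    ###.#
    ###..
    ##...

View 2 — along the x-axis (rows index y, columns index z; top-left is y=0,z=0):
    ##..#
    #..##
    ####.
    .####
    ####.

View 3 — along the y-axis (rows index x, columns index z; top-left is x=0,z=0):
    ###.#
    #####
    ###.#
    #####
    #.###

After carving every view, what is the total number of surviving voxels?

initial block: 5^3 = 125
V1 z: intersect with XY mask (16 set) -- 80 left
V2 x: intersect with YZ mask (18 set) -- 55 left
V3 y: intersect with XZ mask (22 set) -- 48 left

|visual hull| = 48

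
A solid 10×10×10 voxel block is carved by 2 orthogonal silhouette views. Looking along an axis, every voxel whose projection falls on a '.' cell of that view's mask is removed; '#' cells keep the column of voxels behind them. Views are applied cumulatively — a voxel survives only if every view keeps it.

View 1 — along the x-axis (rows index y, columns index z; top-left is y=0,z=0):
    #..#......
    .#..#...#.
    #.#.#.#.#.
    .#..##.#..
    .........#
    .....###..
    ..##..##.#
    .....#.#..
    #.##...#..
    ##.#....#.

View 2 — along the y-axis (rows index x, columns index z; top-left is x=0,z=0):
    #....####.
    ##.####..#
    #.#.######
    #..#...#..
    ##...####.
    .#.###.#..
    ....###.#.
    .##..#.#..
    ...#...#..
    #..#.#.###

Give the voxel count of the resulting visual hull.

voxel count = 174

full grid |V| = 1000
  1. axis=0 (YZ plane), |mask|=33  ⇒  voxels=330
  2. axis=1 (XZ plane), |mask|=50  ⇒  voxels=174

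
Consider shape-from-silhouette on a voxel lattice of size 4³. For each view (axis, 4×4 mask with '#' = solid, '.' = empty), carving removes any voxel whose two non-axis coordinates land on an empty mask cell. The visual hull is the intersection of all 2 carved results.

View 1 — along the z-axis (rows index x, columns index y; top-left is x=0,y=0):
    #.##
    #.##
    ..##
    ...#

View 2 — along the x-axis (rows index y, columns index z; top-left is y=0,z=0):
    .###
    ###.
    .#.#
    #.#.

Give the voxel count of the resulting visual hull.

before carving: 64 voxels (4×4×4)
step 1: project along z, AND mask (9/16) → |grid| = 36
step 2: project along x, AND mask (10/16) → |grid| = 20

|visual hull| = 20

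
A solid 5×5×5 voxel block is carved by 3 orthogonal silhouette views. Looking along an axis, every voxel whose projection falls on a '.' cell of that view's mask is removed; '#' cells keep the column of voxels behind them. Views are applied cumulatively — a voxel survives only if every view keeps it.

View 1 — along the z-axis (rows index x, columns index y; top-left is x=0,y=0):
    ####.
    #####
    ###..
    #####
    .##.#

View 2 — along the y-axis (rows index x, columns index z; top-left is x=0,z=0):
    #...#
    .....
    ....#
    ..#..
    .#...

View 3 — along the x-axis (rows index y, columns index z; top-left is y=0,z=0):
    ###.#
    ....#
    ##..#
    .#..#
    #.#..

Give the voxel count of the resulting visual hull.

voxel count = 12

start: 5×5×5 = 125 voxels
carve view 1 (along z, XY-mask fill 20/25): 100 voxels remain
carve view 2 (along y, XZ-mask fill 5/25): 19 voxels remain
carve view 3 (along x, YZ-mask fill 12/25): 12 voxels remain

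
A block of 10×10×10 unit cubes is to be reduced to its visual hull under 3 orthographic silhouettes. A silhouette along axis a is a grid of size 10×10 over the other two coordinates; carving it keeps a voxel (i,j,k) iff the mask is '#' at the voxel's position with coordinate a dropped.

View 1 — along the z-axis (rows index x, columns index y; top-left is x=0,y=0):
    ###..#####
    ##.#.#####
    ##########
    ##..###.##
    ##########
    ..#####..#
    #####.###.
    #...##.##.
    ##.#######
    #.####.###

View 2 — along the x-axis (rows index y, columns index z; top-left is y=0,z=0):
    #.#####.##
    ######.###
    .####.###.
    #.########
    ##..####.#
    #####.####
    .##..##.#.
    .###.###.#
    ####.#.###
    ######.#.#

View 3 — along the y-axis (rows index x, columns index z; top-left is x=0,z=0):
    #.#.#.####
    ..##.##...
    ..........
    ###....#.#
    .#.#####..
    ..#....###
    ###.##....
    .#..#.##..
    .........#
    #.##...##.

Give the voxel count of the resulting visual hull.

remaining voxels: 246

start: 10×10×10 = 1000 voxels
step 1: project along z, AND mask (79/100) → |grid| = 790
step 2: project along x, AND mask (77/100) → |grid| = 609
step 3: project along y, AND mask (41/100) → |grid| = 246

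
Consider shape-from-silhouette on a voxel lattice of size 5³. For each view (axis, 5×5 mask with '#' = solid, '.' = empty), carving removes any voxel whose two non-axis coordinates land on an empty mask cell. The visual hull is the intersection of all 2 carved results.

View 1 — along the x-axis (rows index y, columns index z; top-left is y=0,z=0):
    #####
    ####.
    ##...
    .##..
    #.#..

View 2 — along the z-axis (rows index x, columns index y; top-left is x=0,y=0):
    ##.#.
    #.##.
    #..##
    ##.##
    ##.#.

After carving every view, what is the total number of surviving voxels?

|visual hull| = 53

start: 5×5×5 = 125 voxels
V1 x: intersect with YZ mask (15 set) -- 75 left
V2 z: intersect with XY mask (16 set) -- 53 left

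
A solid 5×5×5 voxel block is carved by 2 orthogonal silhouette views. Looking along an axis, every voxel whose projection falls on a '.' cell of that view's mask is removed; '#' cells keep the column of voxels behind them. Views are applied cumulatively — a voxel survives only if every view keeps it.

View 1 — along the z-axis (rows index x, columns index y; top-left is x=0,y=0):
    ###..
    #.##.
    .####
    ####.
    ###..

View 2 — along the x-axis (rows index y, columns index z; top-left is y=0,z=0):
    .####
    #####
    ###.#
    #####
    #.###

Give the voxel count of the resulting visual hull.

75 voxels

before carving: 125 voxels (5×5×5)
after view 1 [z-axis, 17 of 25 cells solid] → remaining = 85
after view 2 [x-axis, 22 of 25 cells solid] → remaining = 75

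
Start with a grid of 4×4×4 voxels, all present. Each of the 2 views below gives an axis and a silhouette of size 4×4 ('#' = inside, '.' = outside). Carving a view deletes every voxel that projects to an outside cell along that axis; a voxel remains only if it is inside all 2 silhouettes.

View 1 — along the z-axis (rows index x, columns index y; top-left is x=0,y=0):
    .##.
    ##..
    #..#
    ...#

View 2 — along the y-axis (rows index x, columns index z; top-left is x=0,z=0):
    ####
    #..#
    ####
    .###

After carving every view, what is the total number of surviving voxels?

23 voxels

initial block: 4^3 = 64
after view 1 [z-axis, 7 of 16 cells solid] → remaining = 28
after view 2 [y-axis, 13 of 16 cells solid] → remaining = 23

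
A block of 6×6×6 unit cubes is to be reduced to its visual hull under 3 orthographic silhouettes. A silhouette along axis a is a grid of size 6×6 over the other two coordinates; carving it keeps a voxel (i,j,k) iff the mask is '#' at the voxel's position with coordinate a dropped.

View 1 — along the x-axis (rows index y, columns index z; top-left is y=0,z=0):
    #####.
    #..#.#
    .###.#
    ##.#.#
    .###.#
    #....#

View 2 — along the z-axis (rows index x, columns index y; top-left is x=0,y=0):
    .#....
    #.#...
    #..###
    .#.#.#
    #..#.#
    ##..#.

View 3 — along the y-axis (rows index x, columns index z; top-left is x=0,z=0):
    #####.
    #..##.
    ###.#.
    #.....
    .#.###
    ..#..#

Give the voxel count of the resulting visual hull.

29 voxels

initial block: 6^3 = 216
carve view 1 (along x, YZ-mask fill 22/36): 132 voxels remain
carve view 2 (along z, XY-mask fill 16/36): 59 voxels remain
carve view 3 (along y, XZ-mask fill 19/36): 29 voxels remain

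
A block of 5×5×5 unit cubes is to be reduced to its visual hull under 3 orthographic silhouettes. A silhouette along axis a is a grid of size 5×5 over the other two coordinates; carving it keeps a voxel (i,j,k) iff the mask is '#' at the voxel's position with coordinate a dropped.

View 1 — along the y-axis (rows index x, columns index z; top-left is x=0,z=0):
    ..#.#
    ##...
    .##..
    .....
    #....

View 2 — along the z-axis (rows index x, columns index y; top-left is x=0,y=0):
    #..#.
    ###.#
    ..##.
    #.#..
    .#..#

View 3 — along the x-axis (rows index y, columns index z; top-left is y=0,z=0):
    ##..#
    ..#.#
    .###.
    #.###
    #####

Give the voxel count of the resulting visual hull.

full grid |V| = 125
V1 y: intersect with XZ mask (7 set) -- 35 left
V2 z: intersect with XY mask (12 set) -- 18 left
V3 x: intersect with YZ mask (17 set) -- 12 left

voxel count = 12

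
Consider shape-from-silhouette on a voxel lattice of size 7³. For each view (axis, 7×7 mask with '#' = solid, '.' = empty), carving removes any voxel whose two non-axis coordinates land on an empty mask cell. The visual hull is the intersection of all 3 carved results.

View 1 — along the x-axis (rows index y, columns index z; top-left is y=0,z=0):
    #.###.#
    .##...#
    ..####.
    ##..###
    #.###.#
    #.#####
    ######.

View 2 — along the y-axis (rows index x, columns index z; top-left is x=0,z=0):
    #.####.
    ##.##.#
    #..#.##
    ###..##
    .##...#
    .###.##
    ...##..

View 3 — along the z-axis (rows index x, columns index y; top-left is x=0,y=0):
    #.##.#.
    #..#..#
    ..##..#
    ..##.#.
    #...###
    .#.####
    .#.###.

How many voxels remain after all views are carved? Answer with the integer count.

|visual hull| = 76

full grid |V| = 343
carve view 1 (along x, YZ-mask fill 34/49): 238 voxels remain
carve view 2 (along y, XZ-mask fill 29/49): 140 voxels remain
carve view 3 (along z, XY-mask fill 26/49): 76 voxels remain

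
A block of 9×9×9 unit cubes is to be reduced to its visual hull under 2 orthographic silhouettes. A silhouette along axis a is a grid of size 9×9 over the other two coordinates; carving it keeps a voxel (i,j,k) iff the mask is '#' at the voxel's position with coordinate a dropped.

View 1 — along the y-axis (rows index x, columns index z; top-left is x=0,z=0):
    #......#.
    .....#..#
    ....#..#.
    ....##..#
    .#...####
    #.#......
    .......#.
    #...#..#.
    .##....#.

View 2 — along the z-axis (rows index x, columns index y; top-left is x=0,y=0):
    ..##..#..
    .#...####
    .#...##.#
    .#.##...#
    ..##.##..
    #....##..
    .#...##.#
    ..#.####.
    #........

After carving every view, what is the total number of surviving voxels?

voxel count = 84

initial block: 9^3 = 729
carve view 1 (along y, XZ-mask fill 23/81): 207 voxels remain
carve view 2 (along z, XY-mask fill 33/81): 84 voxels remain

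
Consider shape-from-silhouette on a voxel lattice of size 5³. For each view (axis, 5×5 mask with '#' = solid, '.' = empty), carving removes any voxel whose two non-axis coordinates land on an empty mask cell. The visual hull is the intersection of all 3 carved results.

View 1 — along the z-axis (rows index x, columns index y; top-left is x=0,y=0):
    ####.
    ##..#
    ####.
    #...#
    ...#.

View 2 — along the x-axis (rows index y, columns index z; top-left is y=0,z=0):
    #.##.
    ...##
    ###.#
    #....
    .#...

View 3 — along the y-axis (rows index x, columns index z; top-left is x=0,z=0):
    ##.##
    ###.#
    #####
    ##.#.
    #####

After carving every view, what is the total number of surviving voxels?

voxel count = 26

full grid |V| = 125
V1 z: intersect with XY mask (14 set) -- 70 left
V2 x: intersect with YZ mask (11 set) -- 31 left
V3 y: intersect with XZ mask (21 set) -- 26 left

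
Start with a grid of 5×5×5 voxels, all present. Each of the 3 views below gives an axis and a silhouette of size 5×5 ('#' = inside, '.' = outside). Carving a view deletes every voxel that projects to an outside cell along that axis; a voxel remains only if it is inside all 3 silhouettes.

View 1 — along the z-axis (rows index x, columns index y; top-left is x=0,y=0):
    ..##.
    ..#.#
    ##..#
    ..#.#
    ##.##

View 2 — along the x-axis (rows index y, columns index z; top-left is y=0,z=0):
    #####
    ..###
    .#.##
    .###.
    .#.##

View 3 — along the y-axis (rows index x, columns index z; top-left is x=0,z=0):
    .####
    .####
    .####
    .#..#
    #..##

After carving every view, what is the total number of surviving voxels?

34 voxels

start: 5×5×5 = 125 voxels
[1] z-view keeps 13 columns → grid now 65
[2] x-view keeps 17 columns → grid now 43
[3] y-view keeps 17 columns → grid now 34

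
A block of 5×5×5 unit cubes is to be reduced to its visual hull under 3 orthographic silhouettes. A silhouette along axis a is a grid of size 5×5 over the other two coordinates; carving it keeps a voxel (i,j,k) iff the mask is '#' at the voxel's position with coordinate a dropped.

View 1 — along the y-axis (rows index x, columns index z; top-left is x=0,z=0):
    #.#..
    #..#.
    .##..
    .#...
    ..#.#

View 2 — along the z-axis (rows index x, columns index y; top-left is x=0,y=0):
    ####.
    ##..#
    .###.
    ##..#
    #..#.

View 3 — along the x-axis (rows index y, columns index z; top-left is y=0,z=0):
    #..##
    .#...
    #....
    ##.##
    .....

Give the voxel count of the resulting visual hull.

remaining voxels: 10

initial block: 5^3 = 125
after view 1 [y-axis, 9 of 25 cells solid] → remaining = 45
after view 2 [z-axis, 15 of 25 cells solid] → remaining = 27
after view 3 [x-axis, 9 of 25 cells solid] → remaining = 10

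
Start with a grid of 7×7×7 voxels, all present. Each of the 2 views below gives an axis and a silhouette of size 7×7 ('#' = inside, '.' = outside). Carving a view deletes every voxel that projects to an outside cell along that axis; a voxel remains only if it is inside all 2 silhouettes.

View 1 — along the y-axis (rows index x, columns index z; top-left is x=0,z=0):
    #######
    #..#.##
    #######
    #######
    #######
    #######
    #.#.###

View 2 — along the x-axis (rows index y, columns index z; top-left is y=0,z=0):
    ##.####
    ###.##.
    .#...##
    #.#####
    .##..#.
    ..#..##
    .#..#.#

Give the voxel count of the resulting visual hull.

voxel count = 183

full grid |V| = 343
V1 y: intersect with XZ mask (44 set) -- 308 left
V2 x: intersect with YZ mask (29 set) -- 183 left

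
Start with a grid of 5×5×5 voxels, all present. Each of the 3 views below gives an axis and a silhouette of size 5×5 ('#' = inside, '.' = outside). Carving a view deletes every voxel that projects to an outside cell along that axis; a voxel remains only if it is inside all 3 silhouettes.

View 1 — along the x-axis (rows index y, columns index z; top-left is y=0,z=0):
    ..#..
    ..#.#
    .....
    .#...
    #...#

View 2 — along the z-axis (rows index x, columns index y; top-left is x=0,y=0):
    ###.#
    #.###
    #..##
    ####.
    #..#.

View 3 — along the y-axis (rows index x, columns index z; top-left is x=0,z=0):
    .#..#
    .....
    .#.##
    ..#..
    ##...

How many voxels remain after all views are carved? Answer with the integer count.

|visual hull| = 7

start: 5×5×5 = 125 voxels
after view 1 [x-axis, 6 of 25 cells solid] → remaining = 30
after view 2 [z-axis, 17 of 25 cells solid] → remaining = 19
after view 3 [y-axis, 8 of 25 cells solid] → remaining = 7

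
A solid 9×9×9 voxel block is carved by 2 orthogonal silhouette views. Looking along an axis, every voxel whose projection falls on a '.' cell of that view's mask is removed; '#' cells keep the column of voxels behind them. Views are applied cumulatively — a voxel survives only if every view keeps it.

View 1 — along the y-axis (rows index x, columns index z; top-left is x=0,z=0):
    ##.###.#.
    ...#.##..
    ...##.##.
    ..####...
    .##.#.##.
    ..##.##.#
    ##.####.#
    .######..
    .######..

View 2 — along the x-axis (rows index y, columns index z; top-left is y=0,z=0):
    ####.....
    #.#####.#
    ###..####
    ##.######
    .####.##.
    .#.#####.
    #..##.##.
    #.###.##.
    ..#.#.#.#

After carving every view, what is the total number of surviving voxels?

full grid |V| = 729
step 1: project along y, AND mask (46/81) → |grid| = 414
step 2: project along x, AND mask (53/81) → |grid| = 282

282 voxels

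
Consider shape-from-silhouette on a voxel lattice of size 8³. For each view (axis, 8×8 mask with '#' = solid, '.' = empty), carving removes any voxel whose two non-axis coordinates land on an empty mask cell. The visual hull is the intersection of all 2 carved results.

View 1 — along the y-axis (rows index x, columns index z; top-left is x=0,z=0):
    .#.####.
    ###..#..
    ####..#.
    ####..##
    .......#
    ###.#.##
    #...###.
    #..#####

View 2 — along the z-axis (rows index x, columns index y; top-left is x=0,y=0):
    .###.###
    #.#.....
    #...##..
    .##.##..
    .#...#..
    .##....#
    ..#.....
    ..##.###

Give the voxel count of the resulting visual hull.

131 voxels

start: 8×8×8 = 512 voxels
step 1: project along y, AND mask (37/64) → |grid| = 296
step 2: project along z, AND mask (26/64) → |grid| = 131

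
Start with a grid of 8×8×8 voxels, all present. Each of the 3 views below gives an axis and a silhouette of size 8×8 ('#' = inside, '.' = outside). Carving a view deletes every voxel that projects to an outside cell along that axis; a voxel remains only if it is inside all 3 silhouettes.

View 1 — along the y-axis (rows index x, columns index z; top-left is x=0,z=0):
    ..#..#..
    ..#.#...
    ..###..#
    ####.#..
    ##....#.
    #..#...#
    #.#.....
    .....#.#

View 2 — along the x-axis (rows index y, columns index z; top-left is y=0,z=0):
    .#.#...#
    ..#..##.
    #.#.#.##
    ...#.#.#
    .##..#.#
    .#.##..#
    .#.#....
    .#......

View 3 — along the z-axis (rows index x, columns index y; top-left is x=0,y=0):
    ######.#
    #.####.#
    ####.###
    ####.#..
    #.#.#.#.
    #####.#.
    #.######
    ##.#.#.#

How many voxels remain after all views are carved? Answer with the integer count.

voxel count = 53

initial block: 8^3 = 512
carve view 1 (along y, XZ-mask fill 23/64): 184 voxels remain
carve view 2 (along x, YZ-mask fill 25/64): 71 voxels remain
carve view 3 (along z, XY-mask fill 47/64): 53 voxels remain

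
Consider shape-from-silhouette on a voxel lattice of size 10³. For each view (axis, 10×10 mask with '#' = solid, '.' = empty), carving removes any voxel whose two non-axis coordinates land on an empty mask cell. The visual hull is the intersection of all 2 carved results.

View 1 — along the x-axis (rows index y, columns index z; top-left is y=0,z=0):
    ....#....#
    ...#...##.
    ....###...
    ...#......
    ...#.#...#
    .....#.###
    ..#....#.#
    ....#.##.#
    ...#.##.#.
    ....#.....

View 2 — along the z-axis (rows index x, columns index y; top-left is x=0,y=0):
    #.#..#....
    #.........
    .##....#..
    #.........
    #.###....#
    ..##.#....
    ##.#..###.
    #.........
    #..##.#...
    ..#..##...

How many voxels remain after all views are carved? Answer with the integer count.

remaining voxels: 79

full grid |V| = 1000
  1. axis=0 (YZ plane), |mask|=28  ⇒  voxels=280
  2. axis=2 (XY plane), |mask|=30  ⇒  voxels=79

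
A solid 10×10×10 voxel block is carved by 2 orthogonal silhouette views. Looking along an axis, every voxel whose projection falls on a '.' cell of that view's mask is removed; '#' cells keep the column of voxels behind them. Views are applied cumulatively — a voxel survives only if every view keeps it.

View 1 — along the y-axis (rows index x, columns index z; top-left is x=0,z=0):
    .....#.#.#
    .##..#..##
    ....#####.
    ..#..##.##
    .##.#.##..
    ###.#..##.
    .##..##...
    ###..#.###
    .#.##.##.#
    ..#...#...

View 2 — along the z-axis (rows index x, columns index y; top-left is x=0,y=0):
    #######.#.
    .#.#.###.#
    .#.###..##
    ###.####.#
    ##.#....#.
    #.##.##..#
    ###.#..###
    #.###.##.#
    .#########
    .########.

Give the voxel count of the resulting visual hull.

|visual hull| = 327

full grid |V| = 1000
carve view 1 (along y, XZ-mask fill 48/100): 480 voxels remain
carve view 2 (along z, XY-mask fill 69/100): 327 voxels remain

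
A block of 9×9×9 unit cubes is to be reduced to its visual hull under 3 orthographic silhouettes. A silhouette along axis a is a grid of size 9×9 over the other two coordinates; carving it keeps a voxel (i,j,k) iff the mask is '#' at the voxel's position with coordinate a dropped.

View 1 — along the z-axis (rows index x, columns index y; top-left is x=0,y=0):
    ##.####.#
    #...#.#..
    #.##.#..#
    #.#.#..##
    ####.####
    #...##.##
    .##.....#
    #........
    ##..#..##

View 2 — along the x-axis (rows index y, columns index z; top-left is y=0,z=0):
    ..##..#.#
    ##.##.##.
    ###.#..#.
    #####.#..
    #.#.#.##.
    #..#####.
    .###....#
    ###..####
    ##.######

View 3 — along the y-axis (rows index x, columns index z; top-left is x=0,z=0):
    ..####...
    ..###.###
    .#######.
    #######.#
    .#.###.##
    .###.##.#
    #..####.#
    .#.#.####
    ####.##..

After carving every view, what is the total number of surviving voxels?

initial block: 9^3 = 729
[1] z-view keeps 42 columns → grid now 378
[2] x-view keeps 51 columns → grid now 239
[3] y-view keeps 55 columns → grid now 159

|visual hull| = 159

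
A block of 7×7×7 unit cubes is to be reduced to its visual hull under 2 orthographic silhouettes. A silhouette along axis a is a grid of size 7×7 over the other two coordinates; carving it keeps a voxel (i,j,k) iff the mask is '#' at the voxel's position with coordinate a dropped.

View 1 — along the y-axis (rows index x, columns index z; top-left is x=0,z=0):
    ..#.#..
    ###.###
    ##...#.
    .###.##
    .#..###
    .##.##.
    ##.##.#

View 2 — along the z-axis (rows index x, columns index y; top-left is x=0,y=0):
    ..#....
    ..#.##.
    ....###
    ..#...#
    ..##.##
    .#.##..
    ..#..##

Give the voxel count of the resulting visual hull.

|visual hull| = 82

full grid |V| = 343
[1] y-view keeps 29 columns → grid now 203
[2] z-view keeps 19 columns → grid now 82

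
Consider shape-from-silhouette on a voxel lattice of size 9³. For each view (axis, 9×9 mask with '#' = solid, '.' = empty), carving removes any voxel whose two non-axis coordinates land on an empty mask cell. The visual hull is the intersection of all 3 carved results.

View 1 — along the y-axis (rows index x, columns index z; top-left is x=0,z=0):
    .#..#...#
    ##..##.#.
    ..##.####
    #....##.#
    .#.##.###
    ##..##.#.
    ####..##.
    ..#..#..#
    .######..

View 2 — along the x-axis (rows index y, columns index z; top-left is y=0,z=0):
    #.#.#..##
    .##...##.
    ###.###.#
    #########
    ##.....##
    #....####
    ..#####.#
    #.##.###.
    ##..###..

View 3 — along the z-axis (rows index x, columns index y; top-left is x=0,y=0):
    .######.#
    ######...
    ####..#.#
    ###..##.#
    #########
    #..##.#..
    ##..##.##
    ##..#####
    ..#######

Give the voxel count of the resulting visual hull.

start: 9×9×9 = 729 voxels
step 1: project along y, AND mask (44/81) → |grid| = 396
step 2: project along x, AND mask (51/81) → |grid| = 250
step 3: project along z, AND mask (58/81) → |grid| = 179

179 voxels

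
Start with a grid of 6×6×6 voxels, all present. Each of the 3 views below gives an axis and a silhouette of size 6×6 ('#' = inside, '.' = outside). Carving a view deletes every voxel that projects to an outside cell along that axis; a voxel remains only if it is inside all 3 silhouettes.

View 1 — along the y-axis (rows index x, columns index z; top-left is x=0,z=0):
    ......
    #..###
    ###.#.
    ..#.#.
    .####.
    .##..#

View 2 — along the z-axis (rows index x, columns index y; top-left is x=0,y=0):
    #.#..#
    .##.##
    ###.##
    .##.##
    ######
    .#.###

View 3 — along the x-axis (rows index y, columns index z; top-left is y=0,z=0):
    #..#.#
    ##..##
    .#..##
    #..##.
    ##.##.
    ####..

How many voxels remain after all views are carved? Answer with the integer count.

voxel count = 44

initial block: 6^3 = 216
step 1: project along y, AND mask (17/36) → |grid| = 102
step 2: project along z, AND mask (26/36) → |grid| = 80
step 3: project along x, AND mask (21/36) → |grid| = 44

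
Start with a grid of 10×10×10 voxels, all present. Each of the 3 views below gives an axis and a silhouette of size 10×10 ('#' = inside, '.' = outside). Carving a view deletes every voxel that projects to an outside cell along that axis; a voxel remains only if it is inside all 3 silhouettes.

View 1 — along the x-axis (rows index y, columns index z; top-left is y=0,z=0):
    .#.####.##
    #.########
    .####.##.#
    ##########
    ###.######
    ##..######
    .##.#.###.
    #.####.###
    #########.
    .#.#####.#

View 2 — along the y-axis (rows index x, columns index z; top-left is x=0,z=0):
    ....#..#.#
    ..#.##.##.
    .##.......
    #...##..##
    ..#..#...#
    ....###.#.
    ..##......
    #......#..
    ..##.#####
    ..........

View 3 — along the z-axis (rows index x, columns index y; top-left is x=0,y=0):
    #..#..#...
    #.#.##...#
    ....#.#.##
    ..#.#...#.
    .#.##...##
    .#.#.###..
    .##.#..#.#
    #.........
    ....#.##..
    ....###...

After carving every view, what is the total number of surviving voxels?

start: 10×10×10 = 1000 voxels
carve view 1 (along x, YZ-mask fill 80/100): 800 voxels remain
carve view 2 (along y, XZ-mask fill 33/100): 267 voxels remain
carve view 3 (along z, XY-mask fill 37/100): 98 voxels remain

98 voxels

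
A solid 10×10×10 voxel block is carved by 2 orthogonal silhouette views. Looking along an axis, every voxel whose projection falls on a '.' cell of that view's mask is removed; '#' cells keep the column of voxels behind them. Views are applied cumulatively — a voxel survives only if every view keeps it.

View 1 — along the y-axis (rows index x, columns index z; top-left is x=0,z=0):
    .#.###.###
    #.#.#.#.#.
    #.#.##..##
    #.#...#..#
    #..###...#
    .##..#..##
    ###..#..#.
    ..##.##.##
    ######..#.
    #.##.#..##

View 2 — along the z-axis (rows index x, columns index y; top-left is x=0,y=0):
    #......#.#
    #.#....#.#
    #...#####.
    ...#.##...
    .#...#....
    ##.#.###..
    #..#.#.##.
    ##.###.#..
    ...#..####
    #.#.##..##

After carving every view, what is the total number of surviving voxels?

remaining voxels: 261

before carving: 1000 voxels (10×10×10)
carve view 1 (along y, XZ-mask fill 56/100): 560 voxels remain
carve view 2 (along z, XY-mask fill 46/100): 261 voxels remain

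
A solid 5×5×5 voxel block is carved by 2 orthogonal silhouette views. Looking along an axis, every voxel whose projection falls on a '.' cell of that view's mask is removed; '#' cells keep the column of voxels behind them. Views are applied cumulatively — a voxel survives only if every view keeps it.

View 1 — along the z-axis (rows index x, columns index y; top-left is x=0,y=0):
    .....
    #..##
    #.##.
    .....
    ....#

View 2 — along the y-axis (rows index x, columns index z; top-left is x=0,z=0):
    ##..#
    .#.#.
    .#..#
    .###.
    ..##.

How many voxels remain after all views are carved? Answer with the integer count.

remaining voxels: 14

initial block: 5^3 = 125
V1 z: intersect with XY mask (7 set) -- 35 left
V2 y: intersect with XZ mask (12 set) -- 14 left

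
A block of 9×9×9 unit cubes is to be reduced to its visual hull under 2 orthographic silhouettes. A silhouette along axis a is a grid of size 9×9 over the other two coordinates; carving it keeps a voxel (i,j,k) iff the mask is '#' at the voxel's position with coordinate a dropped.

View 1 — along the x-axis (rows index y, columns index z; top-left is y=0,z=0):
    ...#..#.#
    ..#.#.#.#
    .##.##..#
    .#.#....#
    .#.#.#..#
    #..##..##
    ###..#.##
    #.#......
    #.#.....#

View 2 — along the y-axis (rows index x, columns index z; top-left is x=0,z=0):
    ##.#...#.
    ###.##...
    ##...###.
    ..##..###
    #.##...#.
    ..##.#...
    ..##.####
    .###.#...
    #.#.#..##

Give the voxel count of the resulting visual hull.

full grid |V| = 729
carve view 1 (along x, YZ-mask fill 35/81): 315 voxels remain
carve view 2 (along y, XZ-mask fill 41/81): 158 voxels remain

voxel count = 158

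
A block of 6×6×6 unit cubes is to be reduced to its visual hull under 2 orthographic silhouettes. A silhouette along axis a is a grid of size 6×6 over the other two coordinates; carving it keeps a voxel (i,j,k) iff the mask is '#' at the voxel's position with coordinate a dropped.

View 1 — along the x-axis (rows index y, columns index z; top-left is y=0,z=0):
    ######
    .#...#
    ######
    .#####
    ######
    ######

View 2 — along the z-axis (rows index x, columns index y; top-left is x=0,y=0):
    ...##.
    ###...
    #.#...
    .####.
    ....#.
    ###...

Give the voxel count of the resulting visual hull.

before carving: 216 voxels (6×6×6)
[1] x-view keeps 31 columns → grid now 186
[2] z-view keeps 15 columns → grid now 76

76 voxels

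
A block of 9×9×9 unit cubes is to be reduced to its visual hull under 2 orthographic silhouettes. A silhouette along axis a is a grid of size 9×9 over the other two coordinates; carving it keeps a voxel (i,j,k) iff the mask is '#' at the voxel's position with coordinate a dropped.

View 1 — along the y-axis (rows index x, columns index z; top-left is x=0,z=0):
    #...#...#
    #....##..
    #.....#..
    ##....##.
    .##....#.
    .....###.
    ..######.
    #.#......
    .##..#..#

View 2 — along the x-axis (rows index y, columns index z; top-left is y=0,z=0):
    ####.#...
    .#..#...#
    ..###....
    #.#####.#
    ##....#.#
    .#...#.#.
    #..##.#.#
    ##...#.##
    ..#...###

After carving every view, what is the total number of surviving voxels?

remaining voxels: 128

initial block: 9^3 = 729
V1 y: intersect with XZ mask (30 set) -- 270 left
V2 x: intersect with YZ mask (39 set) -- 128 left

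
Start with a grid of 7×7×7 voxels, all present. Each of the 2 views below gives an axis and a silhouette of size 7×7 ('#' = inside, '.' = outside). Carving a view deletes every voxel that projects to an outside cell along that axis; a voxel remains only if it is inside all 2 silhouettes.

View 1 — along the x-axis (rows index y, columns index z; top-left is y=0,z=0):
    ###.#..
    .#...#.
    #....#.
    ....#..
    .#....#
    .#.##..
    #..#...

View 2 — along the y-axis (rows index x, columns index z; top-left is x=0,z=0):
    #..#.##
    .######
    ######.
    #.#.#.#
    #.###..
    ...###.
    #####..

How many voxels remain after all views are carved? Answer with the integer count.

initial block: 7^3 = 343
V1 x: intersect with YZ mask (16 set) -- 112 left
V2 y: intersect with XZ mask (32 set) -- 73 left

73 voxels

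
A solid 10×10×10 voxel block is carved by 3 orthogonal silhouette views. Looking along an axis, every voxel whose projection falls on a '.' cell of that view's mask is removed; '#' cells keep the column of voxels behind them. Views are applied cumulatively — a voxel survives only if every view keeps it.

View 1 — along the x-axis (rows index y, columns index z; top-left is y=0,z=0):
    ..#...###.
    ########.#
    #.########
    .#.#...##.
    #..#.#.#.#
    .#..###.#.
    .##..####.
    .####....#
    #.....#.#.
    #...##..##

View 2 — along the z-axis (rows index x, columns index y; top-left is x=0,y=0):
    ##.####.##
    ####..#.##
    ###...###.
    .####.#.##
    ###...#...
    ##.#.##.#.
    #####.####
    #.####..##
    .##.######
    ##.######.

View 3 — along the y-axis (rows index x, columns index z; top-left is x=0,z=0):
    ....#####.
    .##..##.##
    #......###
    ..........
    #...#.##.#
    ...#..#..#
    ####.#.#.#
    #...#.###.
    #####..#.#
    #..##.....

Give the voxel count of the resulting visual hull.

full grid |V| = 1000
carve view 1 (along x, YZ-mask fill 55/100): 550 voxels remain
carve view 2 (along z, XY-mask fill 70/100): 390 voxels remain
carve view 3 (along y, XZ-mask fill 45/100): 182 voxels remain

182 voxels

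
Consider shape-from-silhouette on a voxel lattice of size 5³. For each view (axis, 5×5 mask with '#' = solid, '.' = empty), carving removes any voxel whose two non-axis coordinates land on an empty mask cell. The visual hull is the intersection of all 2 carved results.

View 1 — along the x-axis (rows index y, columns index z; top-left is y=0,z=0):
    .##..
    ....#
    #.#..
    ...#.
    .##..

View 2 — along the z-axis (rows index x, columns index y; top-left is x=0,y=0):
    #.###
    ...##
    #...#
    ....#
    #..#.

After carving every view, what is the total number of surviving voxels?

start: 5×5×5 = 125 voxels
step 1: project along x, AND mask (8/25) → |grid| = 40
step 2: project along z, AND mask (11/25) → |grid| = 19

|visual hull| = 19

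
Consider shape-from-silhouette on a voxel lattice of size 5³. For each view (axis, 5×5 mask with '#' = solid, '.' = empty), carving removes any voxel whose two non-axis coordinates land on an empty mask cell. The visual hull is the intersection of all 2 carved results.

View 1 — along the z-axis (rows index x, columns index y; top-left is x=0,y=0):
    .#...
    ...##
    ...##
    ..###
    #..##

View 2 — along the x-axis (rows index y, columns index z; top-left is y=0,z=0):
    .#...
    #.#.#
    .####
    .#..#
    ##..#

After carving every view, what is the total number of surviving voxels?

start: 5×5×5 = 125 voxels
[1] z-view keeps 11 columns → grid now 55
[2] x-view keeps 13 columns → grid now 28

|visual hull| = 28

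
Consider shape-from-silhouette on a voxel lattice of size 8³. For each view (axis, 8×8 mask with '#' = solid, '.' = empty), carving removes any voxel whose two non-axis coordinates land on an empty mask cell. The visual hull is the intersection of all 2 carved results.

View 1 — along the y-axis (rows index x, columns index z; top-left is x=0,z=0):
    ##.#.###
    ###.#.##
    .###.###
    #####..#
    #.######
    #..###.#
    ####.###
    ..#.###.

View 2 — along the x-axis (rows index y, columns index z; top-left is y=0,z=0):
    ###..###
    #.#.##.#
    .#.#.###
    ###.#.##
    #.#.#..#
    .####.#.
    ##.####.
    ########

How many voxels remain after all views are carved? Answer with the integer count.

start: 8×8×8 = 512 voxels
after view 1 [y-axis, 47 of 64 cells solid] → remaining = 376
after view 2 [x-axis, 45 of 64 cells solid] → remaining = 264

voxel count = 264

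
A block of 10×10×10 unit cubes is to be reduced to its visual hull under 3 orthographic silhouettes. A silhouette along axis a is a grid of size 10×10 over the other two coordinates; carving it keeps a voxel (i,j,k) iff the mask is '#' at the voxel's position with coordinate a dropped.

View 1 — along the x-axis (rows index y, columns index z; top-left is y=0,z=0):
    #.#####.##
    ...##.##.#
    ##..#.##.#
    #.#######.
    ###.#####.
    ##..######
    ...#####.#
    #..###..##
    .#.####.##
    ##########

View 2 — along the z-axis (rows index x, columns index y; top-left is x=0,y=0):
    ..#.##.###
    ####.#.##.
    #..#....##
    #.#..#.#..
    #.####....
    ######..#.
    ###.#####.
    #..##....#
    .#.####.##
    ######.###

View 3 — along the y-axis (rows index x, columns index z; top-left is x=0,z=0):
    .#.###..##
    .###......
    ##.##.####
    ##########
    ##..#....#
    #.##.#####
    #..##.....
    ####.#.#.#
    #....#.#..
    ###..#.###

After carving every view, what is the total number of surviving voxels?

voxel count = 247

start: 10×10×10 = 1000 voxels
[1] x-view keeps 72 columns → grid now 720
[2] z-view keeps 61 columns → grid now 448
[3] y-view keeps 59 columns → grid now 247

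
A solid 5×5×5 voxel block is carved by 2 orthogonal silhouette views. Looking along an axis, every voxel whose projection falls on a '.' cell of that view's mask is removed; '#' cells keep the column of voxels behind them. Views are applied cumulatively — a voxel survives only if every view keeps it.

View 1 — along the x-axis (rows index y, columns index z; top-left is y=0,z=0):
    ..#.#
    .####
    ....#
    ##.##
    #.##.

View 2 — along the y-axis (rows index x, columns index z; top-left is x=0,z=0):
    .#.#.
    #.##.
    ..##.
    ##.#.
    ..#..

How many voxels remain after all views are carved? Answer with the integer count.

full grid |V| = 125
[1] x-view keeps 14 columns → grid now 70
[2] y-view keeps 11 columns → grid now 29

remaining voxels: 29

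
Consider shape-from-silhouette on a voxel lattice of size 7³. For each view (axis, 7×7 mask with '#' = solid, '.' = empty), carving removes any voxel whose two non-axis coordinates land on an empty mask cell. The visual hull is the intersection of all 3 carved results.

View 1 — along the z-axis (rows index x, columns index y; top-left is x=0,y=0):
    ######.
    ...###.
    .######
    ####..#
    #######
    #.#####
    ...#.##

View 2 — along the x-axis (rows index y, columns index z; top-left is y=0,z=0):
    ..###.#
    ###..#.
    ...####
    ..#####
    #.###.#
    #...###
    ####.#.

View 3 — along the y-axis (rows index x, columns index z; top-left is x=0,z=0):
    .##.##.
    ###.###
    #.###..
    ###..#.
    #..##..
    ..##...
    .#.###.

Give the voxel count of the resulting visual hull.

|visual hull| = 85

before carving: 343 voxels (7×7×7)
V1 z: intersect with XY mask (36 set) -- 252 left
V2 x: intersect with YZ mask (31 set) -- 161 left
V3 y: intersect with XZ mask (27 set) -- 85 left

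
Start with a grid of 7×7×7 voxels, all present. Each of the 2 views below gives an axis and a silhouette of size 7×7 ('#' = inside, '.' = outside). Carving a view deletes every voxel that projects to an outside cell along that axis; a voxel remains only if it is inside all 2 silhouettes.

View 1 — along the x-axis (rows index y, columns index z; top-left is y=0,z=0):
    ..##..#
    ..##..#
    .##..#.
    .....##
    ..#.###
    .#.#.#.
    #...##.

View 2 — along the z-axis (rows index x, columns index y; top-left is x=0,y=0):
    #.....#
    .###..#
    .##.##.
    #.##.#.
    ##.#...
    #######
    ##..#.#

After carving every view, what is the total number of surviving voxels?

|visual hull| = 83

start: 7×7×7 = 343 voxels
after view 1 [x-axis, 21 of 49 cells solid] → remaining = 147
after view 2 [z-axis, 28 of 49 cells solid] → remaining = 83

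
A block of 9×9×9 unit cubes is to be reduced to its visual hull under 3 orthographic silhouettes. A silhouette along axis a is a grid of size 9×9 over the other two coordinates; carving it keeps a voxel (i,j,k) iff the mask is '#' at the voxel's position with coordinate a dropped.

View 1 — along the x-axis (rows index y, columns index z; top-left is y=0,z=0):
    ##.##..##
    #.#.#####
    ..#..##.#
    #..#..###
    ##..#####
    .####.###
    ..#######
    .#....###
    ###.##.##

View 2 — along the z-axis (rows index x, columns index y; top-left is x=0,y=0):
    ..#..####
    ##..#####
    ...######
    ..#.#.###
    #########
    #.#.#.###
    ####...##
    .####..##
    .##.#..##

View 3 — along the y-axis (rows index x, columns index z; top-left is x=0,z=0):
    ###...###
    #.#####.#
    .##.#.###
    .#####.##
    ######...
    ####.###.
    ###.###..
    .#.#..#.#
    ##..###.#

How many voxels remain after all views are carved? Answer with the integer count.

initial block: 9^3 = 729
  1. axis=0 (YZ plane), |mask|=54  ⇒  voxels=486
  2. axis=2 (XY plane), |mask|=55  ⇒  voxels=325
  3. axis=1 (XZ plane), |mask|=55  ⇒  voxels=217

|visual hull| = 217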